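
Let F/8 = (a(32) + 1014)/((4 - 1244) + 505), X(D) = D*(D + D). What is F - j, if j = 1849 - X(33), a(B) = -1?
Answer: 233711/735 ≈ 317.97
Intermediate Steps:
X(D) = 2*D² (X(D) = D*(2*D) = 2*D²)
F = -8104/735 (F = 8*((-1 + 1014)/((4 - 1244) + 505)) = 8*(1013/(-1240 + 505)) = 8*(1013/(-735)) = 8*(1013*(-1/735)) = 8*(-1013/735) = -8104/735 ≈ -11.026)
j = -329 (j = 1849 - 2*33² = 1849 - 2*1089 = 1849 - 1*2178 = 1849 - 2178 = -329)
F - j = -8104/735 - 1*(-329) = -8104/735 + 329 = 233711/735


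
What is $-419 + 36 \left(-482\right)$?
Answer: $-17771$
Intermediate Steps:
$-419 + 36 \left(-482\right) = -419 - 17352 = -17771$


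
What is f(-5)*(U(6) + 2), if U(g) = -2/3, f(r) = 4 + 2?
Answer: 8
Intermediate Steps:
f(r) = 6
U(g) = -2/3 (U(g) = -2*1/3 = -2/3)
f(-5)*(U(6) + 2) = 6*(-2/3 + 2) = 6*(4/3) = 8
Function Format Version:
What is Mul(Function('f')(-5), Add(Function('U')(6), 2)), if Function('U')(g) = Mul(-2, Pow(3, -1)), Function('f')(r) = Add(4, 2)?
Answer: 8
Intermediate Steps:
Function('f')(r) = 6
Function('U')(g) = Rational(-2, 3) (Function('U')(g) = Mul(-2, Rational(1, 3)) = Rational(-2, 3))
Mul(Function('f')(-5), Add(Function('U')(6), 2)) = Mul(6, Add(Rational(-2, 3), 2)) = Mul(6, Rational(4, 3)) = 8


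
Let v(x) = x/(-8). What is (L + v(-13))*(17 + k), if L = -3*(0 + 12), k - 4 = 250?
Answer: -74525/8 ≈ -9315.6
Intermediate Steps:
v(x) = -x/8 (v(x) = x*(-⅛) = -x/8)
k = 254 (k = 4 + 250 = 254)
L = -36 (L = -3*12 = -36)
(L + v(-13))*(17 + k) = (-36 - ⅛*(-13))*(17 + 254) = (-36 + 13/8)*271 = -275/8*271 = -74525/8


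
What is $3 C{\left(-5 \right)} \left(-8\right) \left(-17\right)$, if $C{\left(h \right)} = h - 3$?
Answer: $-3264$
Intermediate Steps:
$C{\left(h \right)} = -3 + h$ ($C{\left(h \right)} = h - 3 = -3 + h$)
$3 C{\left(-5 \right)} \left(-8\right) \left(-17\right) = 3 \left(-3 - 5\right) \left(-8\right) \left(-17\right) = 3 \left(-8\right) \left(-8\right) \left(-17\right) = \left(-24\right) \left(-8\right) \left(-17\right) = 192 \left(-17\right) = -3264$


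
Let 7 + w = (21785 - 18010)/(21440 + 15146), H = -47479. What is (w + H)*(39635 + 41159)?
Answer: -70182476491337/18293 ≈ -3.8366e+9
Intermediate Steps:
w = -252327/36586 (w = -7 + (21785 - 18010)/(21440 + 15146) = -7 + 3775/36586 = -252327/36586 ≈ -6.8968)
(w + H)*(39635 + 41159) = (-252327/36586 - 47479)*(39635 + 41159) = -1737319021/36586*80794 = -70182476491337/18293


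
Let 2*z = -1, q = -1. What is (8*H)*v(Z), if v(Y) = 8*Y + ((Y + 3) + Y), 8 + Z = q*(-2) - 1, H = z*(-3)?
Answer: -804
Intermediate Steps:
z = -½ (z = (½)*(-1) = -½ ≈ -0.50000)
H = 3/2 (H = -½*(-3) = 3/2 ≈ 1.5000)
Z = -7 (Z = -8 + (-1*(-2) - 1) = -8 + (2 - 1) = -8 + 1 = -7)
v(Y) = 3 + 10*Y (v(Y) = 8*Y + ((3 + Y) + Y) = 8*Y + (3 + 2*Y) = 3 + 10*Y)
(8*H)*v(Z) = (8*(3/2))*(3 + 10*(-7)) = 12*(3 - 70) = 12*(-67) = -804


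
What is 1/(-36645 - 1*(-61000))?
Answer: 1/24355 ≈ 4.1059e-5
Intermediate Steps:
1/(-36645 - 1*(-61000)) = 1/(-36645 + 61000) = 1/24355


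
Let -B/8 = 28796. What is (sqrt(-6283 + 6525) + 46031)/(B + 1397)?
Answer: -46031/228971 - 11*sqrt(2)/228971 ≈ -0.20110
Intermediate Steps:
B = -230368 (B = -8*28796 = -230368)
(sqrt(-6283 + 6525) + 46031)/(B + 1397) = (sqrt(-6283 + 6525) + 46031)/(-230368 + 1397) = (sqrt(242) + 46031)/(-228971) = (11*sqrt(2) + 46031)*(-1/228971) = (46031 + 11*sqrt(2))*(-1/228971) = -46031/228971 - 11*sqrt(2)/228971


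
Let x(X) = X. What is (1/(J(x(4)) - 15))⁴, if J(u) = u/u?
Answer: 1/38416 ≈ 2.6031e-5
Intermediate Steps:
J(u) = 1
(1/(J(x(4)) - 15))⁴ = (1/(1 - 15))⁴ = (1/(-14))⁴ = (-1/14)⁴ = 1/38416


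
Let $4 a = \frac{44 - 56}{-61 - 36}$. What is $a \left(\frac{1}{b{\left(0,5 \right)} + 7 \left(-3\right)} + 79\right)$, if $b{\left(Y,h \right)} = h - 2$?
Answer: $\frac{1421}{582} \approx 2.4416$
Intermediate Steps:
$b{\left(Y,h \right)} = -2 + h$ ($b{\left(Y,h \right)} = h - 2 = -2 + h$)
$a = \frac{3}{97}$ ($a = \frac{\left(44 - 56\right) \frac{1}{-61 - 36}}{4} = \frac{\left(-12\right) \frac{1}{-97}}{4} = \frac{\left(-12\right) \left(- \frac{1}{97}\right)}{4} = \frac{1}{4} \cdot \frac{12}{97} = \frac{3}{97} \approx 0.030928$)
$a \left(\frac{1}{b{\left(0,5 \right)} + 7 \left(-3\right)} + 79\right) = \frac{3 \left(\frac{1}{\left(-2 + 5\right) + 7 \left(-3\right)} + 79\right)}{97} = \frac{3 \left(\frac{1}{3 - 21} + 79\right)}{97} = \frac{3 \left(\frac{1}{-18} + 79\right)}{97} = \frac{3 \left(- \frac{1}{18} + 79\right)}{97} = \frac{3}{97} \cdot \frac{1421}{18} = \frac{1421}{582}$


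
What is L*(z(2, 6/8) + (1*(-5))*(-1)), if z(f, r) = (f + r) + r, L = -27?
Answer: -459/2 ≈ -229.50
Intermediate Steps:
z(f, r) = f + 2*r
L*(z(2, 6/8) + (1*(-5))*(-1)) = -27*((2 + 2*(6/8)) + (1*(-5))*(-1)) = -27*((2 + 2*(6*(⅛))) - 5*(-1)) = -27*((2 + 2*(¾)) + 5) = -27*((2 + 3/2) + 5) = -27*(7/2 + 5) = -27*17/2 = -459/2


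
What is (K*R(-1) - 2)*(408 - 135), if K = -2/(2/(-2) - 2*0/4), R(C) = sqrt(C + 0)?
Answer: -546 + 546*I ≈ -546.0 + 546.0*I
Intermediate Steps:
R(C) = sqrt(C)
K = 2 (K = -2/(2*(-1/2) + 0*(1/4)) = -2/(-1 + 0) = -2/(-1) = -2*(-1) = 2)
(K*R(-1) - 2)*(408 - 135) = (2*sqrt(-1) - 2)*(408 - 135) = (2*I - 2)*273 = (-2 + 2*I)*273 = -546 + 546*I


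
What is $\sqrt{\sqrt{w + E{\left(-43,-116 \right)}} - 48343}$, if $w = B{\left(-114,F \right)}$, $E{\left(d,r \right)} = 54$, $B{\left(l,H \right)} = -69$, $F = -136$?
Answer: $\sqrt{-48343 + i \sqrt{15}} \approx 0.0088 + 219.87 i$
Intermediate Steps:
$w = -69$
$\sqrt{\sqrt{w + E{\left(-43,-116 \right)}} - 48343} = \sqrt{\sqrt{-69 + 54} - 48343} = \sqrt{\sqrt{-15} - 48343} = \sqrt{i \sqrt{15} - 48343} = \sqrt{-48343 + i \sqrt{15}}$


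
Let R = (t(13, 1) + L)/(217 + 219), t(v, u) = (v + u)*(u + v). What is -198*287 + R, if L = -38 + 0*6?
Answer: -12387989/218 ≈ -56826.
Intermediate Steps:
t(v, u) = (u + v)² (t(v, u) = (u + v)*(u + v) = (u + v)²)
L = -38 (L = -38 + 0 = -38)
R = 79/218 (R = ((1 + 13)² - 38)/(217 + 219) = (14² - 38)/436 = (196 - 38)*(1/436) = 158*(1/436) = 79/218 ≈ 0.36239)
-198*287 + R = -198*287 + 79/218 = -56826 + 79/218 = -12387989/218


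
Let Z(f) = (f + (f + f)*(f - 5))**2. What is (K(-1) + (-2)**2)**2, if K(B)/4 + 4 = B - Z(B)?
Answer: 250000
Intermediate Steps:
Z(f) = (f + 2*f*(-5 + f))**2 (Z(f) = (f + (2*f)*(-5 + f))**2 = (f + 2*f*(-5 + f))**2)
K(B) = -16 + 4*B - 4*B**2*(-9 + 2*B)**2 (K(B) = -16 + 4*(B - B**2*(-9 + 2*B)**2) = -16 + (4*B - 4*B**2*(-9 + 2*B)**2) = -16 + 4*B - 4*B**2*(-9 + 2*B)**2)
(K(-1) + (-2)**2)**2 = ((-16 + 4*(-1) - 4*(-1)**2*(-9 + 2*(-1))**2) + (-2)**2)**2 = ((-16 - 4 - 4*1*(-9 - 2)**2) + 4)**2 = ((-16 - 4 - 4*1*(-11)**2) + 4)**2 = ((-16 - 4 - 4*1*121) + 4)**2 = ((-16 - 4 - 484) + 4)**2 = (-504 + 4)**2 = (-500)**2 = 250000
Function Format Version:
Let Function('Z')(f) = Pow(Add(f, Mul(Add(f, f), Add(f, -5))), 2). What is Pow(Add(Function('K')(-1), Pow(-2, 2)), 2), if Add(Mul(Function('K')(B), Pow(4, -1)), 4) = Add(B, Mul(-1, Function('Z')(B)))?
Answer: 250000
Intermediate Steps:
Function('Z')(f) = Pow(Add(f, Mul(2, f, Add(-5, f))), 2) (Function('Z')(f) = Pow(Add(f, Mul(Mul(2, f), Add(-5, f))), 2) = Pow(Add(f, Mul(2, f, Add(-5, f))), 2))
Function('K')(B) = Add(-16, Mul(4, B), Mul(-4, Pow(B, 2), Pow(Add(-9, Mul(2, B)), 2))) (Function('K')(B) = Add(-16, Mul(4, Add(B, Mul(-1, Mul(Pow(B, 2), Pow(Add(-9, Mul(2, B)), 2)))))) = Add(-16, Mul(4, Add(B, Mul(-1, Pow(B, 2), Pow(Add(-9, Mul(2, B)), 2))))) = Add(-16, Add(Mul(4, B), Mul(-4, Pow(B, 2), Pow(Add(-9, Mul(2, B)), 2)))) = Add(-16, Mul(4, B), Mul(-4, Pow(B, 2), Pow(Add(-9, Mul(2, B)), 2))))
Pow(Add(Function('K')(-1), Pow(-2, 2)), 2) = Pow(Add(Add(-16, Mul(4, -1), Mul(-4, Pow(-1, 2), Pow(Add(-9, Mul(2, -1)), 2))), Pow(-2, 2)), 2) = Pow(Add(Add(-16, -4, Mul(-4, 1, Pow(Add(-9, -2), 2))), 4), 2) = Pow(Add(Add(-16, -4, Mul(-4, 1, Pow(-11, 2))), 4), 2) = Pow(Add(Add(-16, -4, Mul(-4, 1, 121)), 4), 2) = Pow(Add(Add(-16, -4, -484), 4), 2) = Pow(Add(-504, 4), 2) = Pow(-500, 2) = 250000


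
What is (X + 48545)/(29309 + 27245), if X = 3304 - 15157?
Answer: 18346/28277 ≈ 0.64880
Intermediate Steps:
X = -11853
(X + 48545)/(29309 + 27245) = (-11853 + 48545)/(29309 + 27245) = 36692/56554 = 36692*(1/56554) = 18346/28277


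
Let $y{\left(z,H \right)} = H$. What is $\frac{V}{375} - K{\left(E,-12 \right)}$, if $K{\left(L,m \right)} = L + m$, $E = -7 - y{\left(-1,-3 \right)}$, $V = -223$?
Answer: $\frac{5777}{375} \approx 15.405$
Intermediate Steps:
$E = -4$ ($E = -7 - -3 = -7 + 3 = -4$)
$\frac{V}{375} - K{\left(E,-12 \right)} = - \frac{223}{375} - \left(-4 - 12\right) = \left(-223\right) \frac{1}{375} - -16 = - \frac{223}{375} + 16 = \frac{5777}{375}$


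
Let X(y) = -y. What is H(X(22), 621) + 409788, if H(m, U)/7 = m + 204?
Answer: 411062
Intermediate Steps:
H(m, U) = 1428 + 7*m (H(m, U) = 7*(m + 204) = 7*(204 + m) = 1428 + 7*m)
H(X(22), 621) + 409788 = (1428 + 7*(-1*22)) + 409788 = (1428 + 7*(-22)) + 409788 = (1428 - 154) + 409788 = 1274 + 409788 = 411062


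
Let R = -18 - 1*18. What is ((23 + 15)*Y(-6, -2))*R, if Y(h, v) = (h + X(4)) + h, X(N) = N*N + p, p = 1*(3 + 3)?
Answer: -13680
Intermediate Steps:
p = 6 (p = 1*6 = 6)
X(N) = 6 + N² (X(N) = N*N + 6 = N² + 6 = 6 + N²)
R = -36 (R = -18 - 18 = -36)
Y(h, v) = 22 + 2*h (Y(h, v) = (h + (6 + 4²)) + h = (h + (6 + 16)) + h = (h + 22) + h = (22 + h) + h = 22 + 2*h)
((23 + 15)*Y(-6, -2))*R = ((23 + 15)*(22 + 2*(-6)))*(-36) = (38*(22 - 12))*(-36) = (38*10)*(-36) = 380*(-36) = -13680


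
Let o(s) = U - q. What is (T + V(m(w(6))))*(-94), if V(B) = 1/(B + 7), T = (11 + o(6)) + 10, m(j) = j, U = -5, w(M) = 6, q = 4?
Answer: -14758/13 ≈ -1135.2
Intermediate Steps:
o(s) = -9 (o(s) = -5 - 1*4 = -5 - 4 = -9)
T = 12 (T = (11 - 9) + 10 = 2 + 10 = 12)
V(B) = 1/(7 + B)
(T + V(m(w(6))))*(-94) = (12 + 1/(7 + 6))*(-94) = (12 + 1/13)*(-94) = (157/13)*(-94) = -14758/13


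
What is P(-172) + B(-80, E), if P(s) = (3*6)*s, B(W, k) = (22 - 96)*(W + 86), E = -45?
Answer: -3540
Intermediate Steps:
B(W, k) = -6364 - 74*W (B(W, k) = -74*(86 + W) = -6364 - 74*W)
P(s) = 18*s
P(-172) + B(-80, E) = 18*(-172) + (-6364 - 74*(-80)) = -3096 + (-6364 + 5920) = -3096 - 444 = -3540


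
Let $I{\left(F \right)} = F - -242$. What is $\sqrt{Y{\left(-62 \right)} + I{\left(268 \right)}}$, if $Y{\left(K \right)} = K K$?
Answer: $\sqrt{4354} \approx 65.985$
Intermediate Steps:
$I{\left(F \right)} = 242 + F$ ($I{\left(F \right)} = F + 242 = 242 + F$)
$Y{\left(K \right)} = K^{2}$
$\sqrt{Y{\left(-62 \right)} + I{\left(268 \right)}} = \sqrt{\left(-62\right)^{2} + \left(242 + 268\right)} = \sqrt{3844 + 510} = \sqrt{4354}$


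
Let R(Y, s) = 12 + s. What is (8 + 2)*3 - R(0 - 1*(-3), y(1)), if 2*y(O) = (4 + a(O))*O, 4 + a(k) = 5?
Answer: 31/2 ≈ 15.500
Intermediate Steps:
a(k) = 1 (a(k) = -4 + 5 = 1)
y(O) = 5*O/2 (y(O) = ((4 + 1)*O)/2 = (5*O)/2 = 5*O/2)
(8 + 2)*3 - R(0 - 1*(-3), y(1)) = (8 + 2)*3 - (12 + (5/2)*1) = 10*3 - (12 + 5/2) = 30 - 1*29/2 = 30 - 29/2 = 31/2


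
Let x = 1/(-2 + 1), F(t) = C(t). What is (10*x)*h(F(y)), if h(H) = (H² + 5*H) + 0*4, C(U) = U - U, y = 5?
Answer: 0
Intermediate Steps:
C(U) = 0
F(t) = 0
h(H) = H² + 5*H (h(H) = (H² + 5*H) + 0 = H² + 5*H)
x = -1 (x = 1/(-1) = -1)
(10*x)*h(F(y)) = (10*(-1))*(0*(5 + 0)) = -0*5 = -10*0 = 0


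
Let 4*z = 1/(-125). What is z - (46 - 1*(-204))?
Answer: -125001/500 ≈ -250.00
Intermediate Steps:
z = -1/500 (z = (1/4)/(-125) = (1/4)*(-1/125) = -1/500 ≈ -0.0020000)
z - (46 - 1*(-204)) = -1/500 - (46 - 1*(-204)) = -1/500 - (46 + 204) = -1/500 - 1*250 = -1/500 - 250 = -125001/500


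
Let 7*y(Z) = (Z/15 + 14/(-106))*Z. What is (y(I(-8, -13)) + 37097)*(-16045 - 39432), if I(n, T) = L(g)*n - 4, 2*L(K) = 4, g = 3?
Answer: -2290846212217/1113 ≈ -2.0583e+9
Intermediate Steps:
L(K) = 2 (L(K) = (½)*4 = 2)
I(n, T) = -4 + 2*n (I(n, T) = 2*n - 4 = -4 + 2*n)
y(Z) = Z*(-7/53 + Z/15)/7 (y(Z) = ((Z/15 + 14/(-106))*Z)/7 = ((Z*(1/15) + 14*(-1/106))*Z)/7 = ((Z/15 - 7/53)*Z)/7 = ((-7/53 + Z/15)*Z)/7 = (Z*(-7/53 + Z/15))/7 = Z*(-7/53 + Z/15)/7)
(y(I(-8, -13)) + 37097)*(-16045 - 39432) = ((-4 + 2*(-8))*(-105 + 53*(-4 + 2*(-8)))/5565 + 37097)*(-16045 - 39432) = ((-4 - 16)*(-105 + 53*(-4 - 16))/5565 + 37097)*(-55477) = ((1/5565)*(-20)*(-105 + 53*(-20)) + 37097)*(-55477) = ((1/5565)*(-20)*(-105 - 1060) + 37097)*(-55477) = ((1/5565)*(-20)*(-1165) + 37097)*(-55477) = (4660/1113 + 37097)*(-55477) = (41293621/1113)*(-55477) = -2290846212217/1113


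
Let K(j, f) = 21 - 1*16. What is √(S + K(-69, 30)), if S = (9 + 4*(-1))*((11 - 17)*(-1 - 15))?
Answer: √485 ≈ 22.023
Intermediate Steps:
K(j, f) = 5 (K(j, f) = 21 - 16 = 5)
S = 480 (S = (9 - 4)*(-6*(-16)) = 5*96 = 480)
√(S + K(-69, 30)) = √(480 + 5) = √485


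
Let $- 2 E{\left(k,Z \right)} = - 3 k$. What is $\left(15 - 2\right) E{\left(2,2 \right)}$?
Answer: $39$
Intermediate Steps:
$E{\left(k,Z \right)} = \frac{3 k}{2}$ ($E{\left(k,Z \right)} = - \frac{\left(-3\right) k}{2} = \frac{3 k}{2}$)
$\left(15 - 2\right) E{\left(2,2 \right)} = \left(15 - 2\right) \frac{3}{2} \cdot 2 = 13 \cdot 3 = 39$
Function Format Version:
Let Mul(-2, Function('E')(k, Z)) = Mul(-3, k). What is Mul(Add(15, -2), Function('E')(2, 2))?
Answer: 39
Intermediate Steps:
Function('E')(k, Z) = Mul(Rational(3, 2), k) (Function('E')(k, Z) = Mul(Rational(-1, 2), Mul(-3, k)) = Mul(Rational(3, 2), k))
Mul(Add(15, -2), Function('E')(2, 2)) = Mul(Add(15, -2), Mul(Rational(3, 2), 2)) = Mul(13, 3) = 39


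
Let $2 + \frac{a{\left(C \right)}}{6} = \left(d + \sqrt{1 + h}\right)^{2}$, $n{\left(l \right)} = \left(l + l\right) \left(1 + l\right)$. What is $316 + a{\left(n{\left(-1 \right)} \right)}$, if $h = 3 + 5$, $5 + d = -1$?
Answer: $358$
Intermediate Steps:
$d = -6$ ($d = -5 - 1 = -6$)
$h = 8$
$n{\left(l \right)} = 2 l \left(1 + l\right)$
$a{\left(C \right)} = 42$ ($a{\left(C \right)} = -12 + 6 \left(-6 + \sqrt{1 + 8}\right)^{2} = -12 + 6 \left(-6 + \sqrt{9}\right)^{2} = -12 + 6 \left(-6 + 3\right)^{2} = -12 + 6 \left(-3\right)^{2} = -12 + 6 \cdot 9 = -12 + 54 = 42$)
$316 + a{\left(n{\left(-1 \right)} \right)} = 316 + 42 = 358$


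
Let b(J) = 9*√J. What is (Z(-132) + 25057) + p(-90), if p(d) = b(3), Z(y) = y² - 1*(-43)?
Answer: 42524 + 9*√3 ≈ 42540.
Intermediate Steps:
Z(y) = 43 + y² (Z(y) = y² + 43 = 43 + y²)
p(d) = 9*√3
(Z(-132) + 25057) + p(-90) = ((43 + (-132)²) + 25057) + 9*√3 = ((43 + 17424) + 25057) + 9*√3 = (17467 + 25057) + 9*√3 = 42524 + 9*√3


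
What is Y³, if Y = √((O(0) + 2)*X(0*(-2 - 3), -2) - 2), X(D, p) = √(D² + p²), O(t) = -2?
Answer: -2*I*√2 ≈ -2.8284*I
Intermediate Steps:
Y = I*√2 (Y = √((-2 + 2)*√((0*(-2 - 3))² + (-2)²) - 2) = √(0*√((0*(-5))² + 4) - 2) = √(0*√(0² + 4) - 2) = √(0*√(0 + 4) - 2) = √(0*√4 - 2) = √(0*2 - 2) = √(0 - 2) = √(-2) = I*√2 ≈ 1.4142*I)
Y³ = (I*√2)³ = -2*I*√2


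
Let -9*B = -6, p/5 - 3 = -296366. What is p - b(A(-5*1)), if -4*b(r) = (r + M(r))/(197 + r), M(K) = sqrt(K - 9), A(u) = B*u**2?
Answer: -1899686805/1282 + sqrt(69)/2564 ≈ -1.4818e+6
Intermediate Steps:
p = -1481815 (p = 15 + 5*(-296366) = 15 - 1481830 = -1481815)
B = 2/3 (B = -1/9*(-6) = 2/3 ≈ 0.66667)
A(u) = 2*u**2/3
M(K) = sqrt(-9 + K)
b(r) = -(r + sqrt(-9 + r))/(4*(197 + r))
p - b(A(-5*1)) = -1481815 - (-2*(-5*1)**2/3 - sqrt(-9 + 2*(-5*1)**2/3))/(4*(197 + 2*(-5*1)**2/3)) = -1481815 - (-2*(-5)**2/3 - sqrt(-9 + (2/3)*(-5)**2))/(4*(197 + (2/3)*(-5)**2)) = -1481815 - (-2*25/3 - sqrt(-9 + (2/3)*25))/(4*(197 + (2/3)*25)) = -1481815 - (-1*50/3 - sqrt(-9 + 50/3))/(4*(197 + 50/3)) = -1481815 - (-50/3 - sqrt(23/3))/(4*641/3) = -1481815 - 3*(-50/3 - sqrt(69)/3)/(4*641) = -1481815 - (-25/1282 - sqrt(69)/2564) = -1481815 + (25/1282 + sqrt(69)/2564) = -1899686805/1282 + sqrt(69)/2564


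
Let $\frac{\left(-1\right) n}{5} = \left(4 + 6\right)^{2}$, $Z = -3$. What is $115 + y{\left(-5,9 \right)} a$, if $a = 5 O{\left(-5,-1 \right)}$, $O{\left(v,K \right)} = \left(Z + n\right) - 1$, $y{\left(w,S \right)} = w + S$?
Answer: $-9965$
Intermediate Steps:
$n = -500$ ($n = - 5 \left(4 + 6\right)^{2} = - 5 \cdot 10^{2} = \left(-5\right) 100 = -500$)
$y{\left(w,S \right)} = S + w$
$O{\left(v,K \right)} = -504$ ($O{\left(v,K \right)} = \left(-3 - 500\right) - 1 = -503 - 1 = -504$)
$a = -2520$ ($a = 5 \left(-504\right) = -2520$)
$115 + y{\left(-5,9 \right)} a = 115 + \left(9 - 5\right) \left(-2520\right) = 115 + 4 \left(-2520\right) = 115 - 10080 = -9965$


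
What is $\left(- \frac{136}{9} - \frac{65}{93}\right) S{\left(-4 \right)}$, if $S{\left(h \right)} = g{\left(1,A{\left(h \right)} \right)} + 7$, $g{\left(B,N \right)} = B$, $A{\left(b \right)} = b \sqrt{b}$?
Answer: $- \frac{35288}{279} \approx -126.48$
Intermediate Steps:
$A{\left(b \right)} = b^{\frac{3}{2}}$
$S{\left(h \right)} = 8$ ($S{\left(h \right)} = 1 + 7 = 8$)
$\left(- \frac{136}{9} - \frac{65}{93}\right) S{\left(-4 \right)} = \left(- \frac{136}{9} - \frac{65}{93}\right) 8 = \left(- \frac{4411}{279}\right) 8 = - \frac{35288}{279}$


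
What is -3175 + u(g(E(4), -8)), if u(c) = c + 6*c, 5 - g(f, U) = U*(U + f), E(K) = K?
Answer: -3364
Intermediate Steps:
g(f, U) = 5 - U*(U + f)
u(c) = 7*c
-3175 + u(g(E(4), -8)) = -3175 + 7*(5 - 1*(-8)² - 1*(-8)*4) = -3175 + 7*(5 - 1*64 + 32) = -3175 + 7*(5 - 64 + 32) = -3175 + 7*(-27) = -3175 - 189 = -3364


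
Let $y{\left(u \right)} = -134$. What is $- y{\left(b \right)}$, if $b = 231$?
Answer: $134$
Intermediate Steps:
$- y{\left(b \right)} = \left(-1\right) \left(-134\right) = 134$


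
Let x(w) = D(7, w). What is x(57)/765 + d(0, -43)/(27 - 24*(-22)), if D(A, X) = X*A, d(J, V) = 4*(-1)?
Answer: 4853/9435 ≈ 0.51436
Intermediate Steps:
d(J, V) = -4
D(A, X) = A*X
x(w) = 7*w
x(57)/765 + d(0, -43)/(27 - 24*(-22)) = (7*57)/765 - 4/(27 - 24*(-22)) = 399*(1/765) - 4/(27 + 528) = 133/255 - 4/555 = 4853/9435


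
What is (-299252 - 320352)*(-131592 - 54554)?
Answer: 115336806184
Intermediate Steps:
(-299252 - 320352)*(-131592 - 54554) = -619604*(-186146) = 115336806184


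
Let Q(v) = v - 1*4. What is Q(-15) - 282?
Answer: -301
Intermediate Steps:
Q(v) = -4 + v (Q(v) = v - 4 = -4 + v)
Q(-15) - 282 = (-4 - 15) - 282 = -19 - 282 = -301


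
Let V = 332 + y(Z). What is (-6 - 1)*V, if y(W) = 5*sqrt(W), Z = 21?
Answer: -2324 - 35*sqrt(21) ≈ -2484.4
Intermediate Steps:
V = 332 + 5*sqrt(21) ≈ 354.91
(-6 - 1)*V = (-6 - 1)*(332 + 5*sqrt(21)) = -7*(332 + 5*sqrt(21)) = -2324 - 35*sqrt(21)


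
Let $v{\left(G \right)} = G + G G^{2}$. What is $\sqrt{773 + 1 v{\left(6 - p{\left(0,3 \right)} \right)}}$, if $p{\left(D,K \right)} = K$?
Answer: $\sqrt{803} \approx 28.337$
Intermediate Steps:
$v{\left(G \right)} = G + G^{3}$
$\sqrt{773 + 1 v{\left(6 - p{\left(0,3 \right)} \right)}} = \sqrt{773 + 1 \left(\left(6 - 3\right) + \left(6 - 3\right)^{3}\right)} = \sqrt{773 + 1 \left(3 + 3^{3}\right)} = \sqrt{773 + 1 \left(3 + 27\right)} = \sqrt{773 + 1 \cdot 30} = \sqrt{773 + 30} = \sqrt{803}$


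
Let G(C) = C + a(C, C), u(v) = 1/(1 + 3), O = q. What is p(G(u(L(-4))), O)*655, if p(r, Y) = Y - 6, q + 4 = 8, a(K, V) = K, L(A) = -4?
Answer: -1310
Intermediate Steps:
q = 4 (q = -4 + 8 = 4)
O = 4
u(v) = 1/4
G(C) = 2*C (G(C) = C + C = 2*C)
p(r, Y) = -6 + Y
p(G(u(L(-4))), O)*655 = (-6 + 4)*655 = -2*655 = -1310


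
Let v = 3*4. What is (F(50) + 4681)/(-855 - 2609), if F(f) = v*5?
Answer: -4741/3464 ≈ -1.3686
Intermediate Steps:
v = 12
F(f) = 60 (F(f) = 12*5 = 60)
(F(50) + 4681)/(-855 - 2609) = (60 + 4681)/(-855 - 2609) = 4741/(-3464) = 4741*(-1/3464) = -4741/3464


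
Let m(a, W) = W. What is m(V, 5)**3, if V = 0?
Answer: 125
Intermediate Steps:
m(V, 5)**3 = 5**3 = 125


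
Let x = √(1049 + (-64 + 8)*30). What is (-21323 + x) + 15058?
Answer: -6265 + I*√631 ≈ -6265.0 + 25.12*I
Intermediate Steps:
x = I*√631 (x = √(1049 - 56*30) = √(1049 - 1680) = √(-631) = I*√631 ≈ 25.12*I)
(-21323 + x) + 15058 = (-21323 + I*√631) + 15058 = -6265 + I*√631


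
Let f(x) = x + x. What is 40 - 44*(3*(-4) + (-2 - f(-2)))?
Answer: 480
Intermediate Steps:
f(x) = 2*x
40 - 44*(3*(-4) + (-2 - f(-2))) = 40 - 44*(3*(-4) + (-2 - 2*(-2))) = 40 - 44*(-12 + (-2 - 1*(-4))) = 40 - 44*(-12 + (-2 + 4)) = 40 - 44*(-12 + 2) = 40 - 44*(-10) = 40 + 440 = 480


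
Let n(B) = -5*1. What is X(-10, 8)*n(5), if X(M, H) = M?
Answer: 50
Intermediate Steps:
n(B) = -5
X(-10, 8)*n(5) = -10*(-5) = 50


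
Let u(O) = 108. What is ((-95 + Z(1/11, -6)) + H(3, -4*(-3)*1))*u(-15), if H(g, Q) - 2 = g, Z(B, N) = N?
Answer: -10368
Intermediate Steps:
H(g, Q) = 2 + g
((-95 + Z(1/11, -6)) + H(3, -4*(-3)*1))*u(-15) = ((-95 - 6) + (2 + 3))*108 = (-101 + 5)*108 = -96*108 = -10368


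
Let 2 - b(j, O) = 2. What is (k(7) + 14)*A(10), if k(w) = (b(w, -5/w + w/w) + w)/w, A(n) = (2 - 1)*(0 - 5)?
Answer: -75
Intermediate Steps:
b(j, O) = 0 (b(j, O) = 2 - 1*2 = 2 - 2 = 0)
A(n) = -5 (A(n) = 1*(-5) = -5)
k(w) = 1 (k(w) = (0 + w)/w = w/w = 1)
(k(7) + 14)*A(10) = (1 + 14)*(-5) = 15*(-5) = -75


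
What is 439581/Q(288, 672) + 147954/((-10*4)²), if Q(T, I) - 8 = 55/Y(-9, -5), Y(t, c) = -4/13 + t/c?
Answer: 34433359527/3480800 ≈ 9892.4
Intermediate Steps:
Y(t, c) = -4/13 + t/c (Y(t, c) = -4*1/13 + t/c = -4/13 + t/c)
Q(T, I) = 4351/97 (Q(T, I) = 8 + 55/(-4/13 - 9/(-5)) = 8 + 55/(-4/13 - 9*(-⅕)) = 8 + 55/(-4/13 + 9/5) = 8 + 55/(97/65) = 8 + 55*(65/97) = 8 + 3575/97 = 4351/97)
439581/Q(288, 672) + 147954/((-10*4)²) = 439581/(4351/97) + 147954/((-10*4)²) = 439581*(97/4351) + 147954/((-40)²) = 42639357/4351 + 147954/1600 = 42639357/4351 + 147954*(1/1600) = 42639357/4351 + 73977/800 = 34433359527/3480800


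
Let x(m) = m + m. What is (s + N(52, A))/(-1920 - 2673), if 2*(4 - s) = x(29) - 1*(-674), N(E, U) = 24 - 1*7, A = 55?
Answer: 115/1531 ≈ 0.075114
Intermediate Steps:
x(m) = 2*m
N(E, U) = 17 (N(E, U) = 24 - 7 = 17)
s = -362 (s = 4 - (2*29 - 1*(-674))/2 = 4 - (58 + 674)/2 = 4 - ½*732 = 4 - 366 = -362)
(s + N(52, A))/(-1920 - 2673) = (-362 + 17)/(-1920 - 2673) = -345/(-4593) = -345*(-1/4593) = 115/1531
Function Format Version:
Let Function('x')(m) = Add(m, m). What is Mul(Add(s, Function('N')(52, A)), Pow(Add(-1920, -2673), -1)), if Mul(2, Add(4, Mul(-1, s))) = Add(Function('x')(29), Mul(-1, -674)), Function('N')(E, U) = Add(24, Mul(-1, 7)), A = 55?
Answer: Rational(115, 1531) ≈ 0.075114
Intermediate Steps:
Function('x')(m) = Mul(2, m)
Function('N')(E, U) = 17 (Function('N')(E, U) = Add(24, -7) = 17)
s = -362 (s = Add(4, Mul(Rational(-1, 2), Add(Mul(2, 29), Mul(-1, -674)))) = Add(4, Mul(Rational(-1, 2), Add(58, 674))) = Add(4, Mul(Rational(-1, 2), 732)) = Add(4, -366) = -362)
Mul(Add(s, Function('N')(52, A)), Pow(Add(-1920, -2673), -1)) = Mul(Add(-362, 17), Pow(Add(-1920, -2673), -1)) = Mul(-345, Pow(-4593, -1)) = Mul(-345, Rational(-1, 4593)) = Rational(115, 1531)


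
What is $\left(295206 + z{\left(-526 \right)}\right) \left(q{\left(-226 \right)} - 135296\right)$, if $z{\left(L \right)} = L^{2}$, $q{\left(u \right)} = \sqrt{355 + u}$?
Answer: $-77373347072 + 571882 \sqrt{129} \approx -7.7367 \cdot 10^{10}$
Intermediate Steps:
$\left(295206 + z{\left(-526 \right)}\right) \left(q{\left(-226 \right)} - 135296\right) = \left(295206 + \left(-526\right)^{2}\right) \left(\sqrt{355 - 226} - 135296\right) = \left(295206 + 276676\right) \left(\sqrt{129} - 135296\right) = 571882 \left(-135296 + \sqrt{129}\right) = -77373347072 + 571882 \sqrt{129}$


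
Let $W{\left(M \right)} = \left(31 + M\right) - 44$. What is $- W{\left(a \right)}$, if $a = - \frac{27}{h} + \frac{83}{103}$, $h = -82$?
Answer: $\frac{100211}{8446} \approx 11.865$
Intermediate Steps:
$a = \frac{9587}{8446}$ ($a = - \frac{27}{-82} + \frac{83}{103} = \left(-27\right) \left(- \frac{1}{82}\right) + 83 \cdot \frac{1}{103} = \frac{27}{82} + \frac{83}{103} = \frac{9587}{8446} \approx 1.1351$)
$W{\left(M \right)} = -13 + M$
$- W{\left(a \right)} = - (-13 + \frac{9587}{8446}) = \left(-1\right) \left(- \frac{100211}{8446}\right) = \frac{100211}{8446}$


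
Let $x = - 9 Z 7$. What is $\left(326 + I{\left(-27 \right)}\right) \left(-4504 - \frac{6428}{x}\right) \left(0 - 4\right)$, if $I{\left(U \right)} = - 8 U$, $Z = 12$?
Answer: $\frac{1842039032}{189} \approx 9.7462 \cdot 10^{6}$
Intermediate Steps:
$x = -756$ ($x = \left(-9\right) 12 \cdot 7 = \left(-108\right) 7 = -756$)
$\left(326 + I{\left(-27 \right)}\right) \left(-4504 - \frac{6428}{x}\right) \left(0 - 4\right) = \left(326 - -216\right) \left(-4504 - \frac{6428}{-756}\right) \left(0 - 4\right) = \left(326 + 216\right) \left(-4504 - - \frac{1607}{189}\right) \left(-4\right) = 542 \left(-4504 + \frac{1607}{189}\right) \left(-4\right) = 542 \left(- \frac{849649}{189}\right) \left(-4\right) = \left(- \frac{460509758}{189}\right) \left(-4\right) = \frac{1842039032}{189}$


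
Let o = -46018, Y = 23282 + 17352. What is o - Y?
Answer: -86652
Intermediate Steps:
Y = 40634
o - Y = -46018 - 1*40634 = -46018 - 40634 = -86652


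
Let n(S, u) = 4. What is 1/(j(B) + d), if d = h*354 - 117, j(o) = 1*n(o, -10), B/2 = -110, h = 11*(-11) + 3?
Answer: -1/41885 ≈ -2.3875e-5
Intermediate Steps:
h = -118 (h = -121 + 3 = -118)
B = -220 (B = 2*(-110) = -220)
j(o) = 4 (j(o) = 1*4 = 4)
d = -41889 (d = -118*354 - 117 = -41772 - 117 = -41889)
1/(j(B) + d) = 1/(4 - 41889) = 1/(-41885) = -1/41885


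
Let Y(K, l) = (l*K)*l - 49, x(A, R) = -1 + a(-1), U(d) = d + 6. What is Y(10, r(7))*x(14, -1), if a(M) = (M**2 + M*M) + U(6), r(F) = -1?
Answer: -507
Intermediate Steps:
U(d) = 6 + d
a(M) = 12 + 2*M**2 (a(M) = (M**2 + M*M) + (6 + 6) = (M**2 + M**2) + 12 = 2*M**2 + 12 = 12 + 2*M**2)
x(A, R) = 13 (x(A, R) = -1 + (12 + 2*(-1)**2) = -1 + (12 + 2*1) = -1 + (12 + 2) = -1 + 14 = 13)
Y(K, l) = -49 + K*l**2 (Y(K, l) = (K*l)*l - 49 = K*l**2 - 49 = -49 + K*l**2)
Y(10, r(7))*x(14, -1) = (-49 + 10*(-1)**2)*13 = (-49 + 10*1)*13 = (-49 + 10)*13 = -39*13 = -507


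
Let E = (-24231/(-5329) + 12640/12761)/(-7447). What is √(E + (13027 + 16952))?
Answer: √1442762934955413735484282/6937275191 ≈ 173.14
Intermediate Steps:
E = -376570351/506421088943 (E = (-24231*(-1/5329) + 12640*(1/12761))*(-1/7447) = (24231/5329 + 12640/12761)*(-1/7447) = (376570351/68003369)*(-1/7447) = -376570351/506421088943 ≈ -0.00074359)
√(E + (13027 + 16952)) = √(-376570351/506421088943 + (13027 + 16952)) = √(-376570351/506421088943 + 29979) = √(15181997448851846/506421088943) = √1442762934955413735484282/6937275191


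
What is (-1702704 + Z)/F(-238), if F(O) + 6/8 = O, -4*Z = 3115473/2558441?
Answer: 17425074013329/2443311155 ≈ 7131.7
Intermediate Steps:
Z = -3115473/10233764 (Z = -3115473/(4*2558441) = -¼*3115473/2558441 = -3115473/10233764 ≈ -0.30443)
F(O) = -¾ + O
(-1702704 + Z)/F(-238) = (-1702704 - 3115473/10233764)/(-¾ - 238) = -17425074013329/(10233764*(-955/4)) = -17425074013329/10233764*(-4/955) = 17425074013329/2443311155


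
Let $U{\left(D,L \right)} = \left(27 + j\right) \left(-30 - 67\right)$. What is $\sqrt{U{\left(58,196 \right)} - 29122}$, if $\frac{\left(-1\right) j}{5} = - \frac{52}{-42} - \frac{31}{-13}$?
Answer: $\frac{2 i \sqrt{558669111}}{273} \approx 173.16 i$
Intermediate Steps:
$j = - \frac{4945}{273}$ ($j = - 5 \left(- \frac{52}{-42} - \frac{31}{-13}\right) = - 5 \left(\left(-52\right) \left(- \frac{1}{42}\right) - - \frac{31}{13}\right) = - 5 \left(\frac{26}{21} + \frac{31}{13}\right) = \left(-5\right) \frac{989}{273} = - \frac{4945}{273} \approx -18.114$)
$U{\left(D,L \right)} = - \frac{235322}{273}$ ($U{\left(D,L \right)} = \left(27 - \frac{4945}{273}\right) \left(-30 - 67\right) = \frac{2426}{273} \left(-97\right) = - \frac{235322}{273}$)
$\sqrt{U{\left(58,196 \right)} - 29122} = \sqrt{- \frac{235322}{273} - 29122} = \sqrt{- \frac{8185628}{273}} = \frac{2 i \sqrt{558669111}}{273}$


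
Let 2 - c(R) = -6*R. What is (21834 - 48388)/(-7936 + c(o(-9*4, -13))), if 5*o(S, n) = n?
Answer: 66385/19874 ≈ 3.3403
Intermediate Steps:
o(S, n) = n/5
c(R) = 2 + 6*R (c(R) = 2 - (-6)*R = 2 + 6*R)
(21834 - 48388)/(-7936 + c(o(-9*4, -13))) = (21834 - 48388)/(-7936 + (2 + 6*((⅕)*(-13)))) = -26554/(-7936 + (2 + 6*(-13/5))) = -26554/(-7936 + (2 - 78/5)) = -26554/(-7936 - 68/5) = -26554/(-39748/5) = -26554*(-5/39748) = 66385/19874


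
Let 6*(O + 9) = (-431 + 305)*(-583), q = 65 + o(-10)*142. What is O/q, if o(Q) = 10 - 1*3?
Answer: 4078/353 ≈ 11.552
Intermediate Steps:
o(Q) = 7 (o(Q) = 10 - 3 = 7)
q = 1059 (q = 65 + 7*142 = 65 + 994 = 1059)
O = 12234 (O = -9 + ((-431 + 305)*(-583))/6 = -9 + (-126*(-583))/6 = -9 + (⅙)*73458 = -9 + 12243 = 12234)
O/q = 12234/1059 = 12234*(1/1059) = 4078/353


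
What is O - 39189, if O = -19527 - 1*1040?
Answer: -59756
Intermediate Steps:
O = -20567 (O = -19527 - 1040 = -20567)
O - 39189 = -20567 - 39189 = -59756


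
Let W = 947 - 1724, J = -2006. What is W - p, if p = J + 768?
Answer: 461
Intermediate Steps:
W = -777
p = -1238 (p = -2006 + 768 = -1238)
W - p = -777 - 1*(-1238) = -777 + 1238 = 461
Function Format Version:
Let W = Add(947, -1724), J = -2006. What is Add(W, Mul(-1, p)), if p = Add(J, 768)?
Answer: 461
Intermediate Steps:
W = -777
p = -1238 (p = Add(-2006, 768) = -1238)
Add(W, Mul(-1, p)) = Add(-777, Mul(-1, -1238)) = Add(-777, 1238) = 461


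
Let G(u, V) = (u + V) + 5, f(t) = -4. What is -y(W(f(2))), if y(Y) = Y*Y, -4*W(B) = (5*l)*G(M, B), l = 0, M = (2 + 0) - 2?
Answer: 0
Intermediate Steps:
M = 0 (M = 2 - 2 = 0)
G(u, V) = 5 + V + u (G(u, V) = (V + u) + 5 = 5 + V + u)
W(B) = 0 (W(B) = -5*0*(5 + B + 0)/4 = -0*(5 + B) = -¼*0 = 0)
y(Y) = Y²
-y(W(f(2))) = -1*0² = -1*0 = 0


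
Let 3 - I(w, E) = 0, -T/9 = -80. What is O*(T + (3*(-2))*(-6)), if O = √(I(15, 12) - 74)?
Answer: 756*I*√71 ≈ 6370.2*I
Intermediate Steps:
T = 720 (T = -9*(-80) = 720)
I(w, E) = 3 (I(w, E) = 3 - 1*0 = 3 + 0 = 3)
O = I*√71 (O = √(3 - 74) = √(-71) = I*√71 ≈ 8.4261*I)
O*(T + (3*(-2))*(-6)) = (I*√71)*(720 + (3*(-2))*(-6)) = (I*√71)*(720 - 6*(-6)) = (I*√71)*(720 + 36) = (I*√71)*756 = 756*I*√71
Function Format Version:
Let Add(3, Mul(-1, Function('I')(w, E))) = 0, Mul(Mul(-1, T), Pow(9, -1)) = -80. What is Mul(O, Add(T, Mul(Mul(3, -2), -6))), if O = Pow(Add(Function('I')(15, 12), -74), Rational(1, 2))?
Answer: Mul(756, I, Pow(71, Rational(1, 2))) ≈ Mul(6370.2, I)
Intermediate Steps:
T = 720 (T = Mul(-9, -80) = 720)
Function('I')(w, E) = 3 (Function('I')(w, E) = Add(3, Mul(-1, 0)) = Add(3, 0) = 3)
O = Mul(I, Pow(71, Rational(1, 2))) (O = Pow(Add(3, -74), Rational(1, 2)) = Pow(-71, Rational(1, 2)) = Mul(I, Pow(71, Rational(1, 2))) ≈ Mul(8.4261, I))
Mul(O, Add(T, Mul(Mul(3, -2), -6))) = Mul(Mul(I, Pow(71, Rational(1, 2))), Add(720, Mul(Mul(3, -2), -6))) = Mul(Mul(I, Pow(71, Rational(1, 2))), Add(720, Mul(-6, -6))) = Mul(Mul(I, Pow(71, Rational(1, 2))), Add(720, 36)) = Mul(Mul(I, Pow(71, Rational(1, 2))), 756) = Mul(756, I, Pow(71, Rational(1, 2)))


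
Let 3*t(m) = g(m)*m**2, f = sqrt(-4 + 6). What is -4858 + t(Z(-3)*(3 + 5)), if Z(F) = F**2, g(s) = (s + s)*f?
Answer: -4858 + 248832*sqrt(2) ≈ 3.4704e+5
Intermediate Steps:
f = sqrt(2) ≈ 1.4142
g(s) = 2*s*sqrt(2) (g(s) = (s + s)*sqrt(2) = (2*s)*sqrt(2) = 2*s*sqrt(2))
t(m) = 2*sqrt(2)*m**3/3 (t(m) = ((2*m*sqrt(2))*m**2)/3 = (2*sqrt(2)*m**3)/3 = 2*sqrt(2)*m**3/3)
-4858 + t(Z(-3)*(3 + 5)) = -4858 + 2*sqrt(2)*((-3)**2*(3 + 5))**3/3 = -4858 + 2*sqrt(2)*(9*8)**3/3 = -4858 + (2/3)*sqrt(2)*72**3 = -4858 + (2/3)*sqrt(2)*373248 = -4858 + 248832*sqrt(2)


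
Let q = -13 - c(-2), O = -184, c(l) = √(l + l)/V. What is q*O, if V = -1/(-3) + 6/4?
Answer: 2392 + 2208*I/11 ≈ 2392.0 + 200.73*I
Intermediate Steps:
V = 11/6 (V = -1*(-⅓) + 6*(¼) = ⅓ + 3/2 = 11/6 ≈ 1.8333)
c(l) = 6*√2*√l/11 (c(l) = √(l + l)/(11/6) = √(2*l)*(6/11) = (√2*√l)*(6/11) = 6*√2*√l/11)
q = -13 - 12*I/11 (q = -13 - 6*√2*√(-2)/11 = -13 - 6*√2*I*√2/11 = -13 - 12*I/11 ≈ -13.0 - 1.0909*I)
q*O = (-13 - 12*I/11)*(-184) = 2392 + 2208*I/11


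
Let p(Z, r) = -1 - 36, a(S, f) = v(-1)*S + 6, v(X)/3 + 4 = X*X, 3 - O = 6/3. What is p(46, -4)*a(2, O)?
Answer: 444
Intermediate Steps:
O = 1 (O = 3 - 6/3 = 3 - 1*2 = 3 - 2 = 1)
v(X) = -12 + 3*X² (v(X) = -12 + 3*(X*X) = -12 + 3*X²)
a(S, f) = 6 - 9*S (a(S, f) = (-12 + 3*(-1)²)*S + 6 = (-12 + 3*1)*S + 6 = (-12 + 3)*S + 6 = -9*S + 6 = 6 - 9*S)
p(Z, r) = -37
p(46, -4)*a(2, O) = -37*(6 - 9*2) = -37*(6 - 18) = -37*(-12) = 444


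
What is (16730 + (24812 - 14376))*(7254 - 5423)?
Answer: 49740946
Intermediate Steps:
(16730 + (24812 - 14376))*(7254 - 5423) = (16730 + 10436)*1831 = 27166*1831 = 49740946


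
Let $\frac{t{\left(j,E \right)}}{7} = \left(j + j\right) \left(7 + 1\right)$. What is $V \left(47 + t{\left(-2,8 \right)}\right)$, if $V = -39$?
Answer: $6903$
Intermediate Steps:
$t{\left(j,E \right)} = 112 j$ ($t{\left(j,E \right)} = 7 \left(j + j\right) \left(7 + 1\right) = 7 \cdot 2 j 8 = 7 \cdot 16 j = 112 j$)
$V \left(47 + t{\left(-2,8 \right)}\right) = - 39 \left(47 + 112 \left(-2\right)\right) = - 39 \left(47 - 224\right) = \left(-39\right) \left(-177\right) = 6903$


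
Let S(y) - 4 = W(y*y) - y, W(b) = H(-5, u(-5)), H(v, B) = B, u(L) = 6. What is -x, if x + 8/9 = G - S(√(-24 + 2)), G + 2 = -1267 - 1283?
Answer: 23066/9 - I*√22 ≈ 2562.9 - 4.6904*I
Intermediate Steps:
W(b) = 6
S(y) = 10 - y (S(y) = 4 + (6 - y) = 10 - y)
G = -2552 (G = -2 + (-1267 - 1283) = -2 - 2550 = -2552)
x = -23066/9 + I*√22 (x = -8/9 + (-2552 - (10 - √(-24 + 2))) = -8/9 + (-2552 - (10 - √(-22))) = -8/9 + (-2552 - (10 - I*√22)) = -8/9 + (-2552 + (-10 + I*√22)) = -8/9 + (-2562 + I*√22) = -23066/9 + I*√22 ≈ -2562.9 + 4.6904*I)
-x = -(-23066/9 + I*√22) = 23066/9 - I*√22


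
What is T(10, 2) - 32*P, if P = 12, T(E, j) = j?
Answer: -382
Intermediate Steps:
T(10, 2) - 32*P = 2 - 32*12 = 2 - 384 = -382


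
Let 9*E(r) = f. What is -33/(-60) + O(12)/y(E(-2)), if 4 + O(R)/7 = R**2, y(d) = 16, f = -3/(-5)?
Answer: 309/5 ≈ 61.800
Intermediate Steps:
f = 3/5 (f = -3*(-1/5) = 3/5 ≈ 0.60000)
E(r) = 1/15 (E(r) = (1/9)*(3/5) = 1/15)
O(R) = -28 + 7*R**2
-33/(-60) + O(12)/y(E(-2)) = -33/(-60) + (-28 + 7*12**2)/16 = -33*(-1/60) + (-28 + 7*144)*(1/16) = 11/20 + (-28 + 1008)*(1/16) = 11/20 + 980*(1/16) = 11/20 + 245/4 = 309/5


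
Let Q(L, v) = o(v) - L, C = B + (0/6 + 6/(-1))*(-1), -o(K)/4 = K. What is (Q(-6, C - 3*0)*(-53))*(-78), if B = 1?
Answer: -90948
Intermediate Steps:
o(K) = -4*K
C = 7 (C = 1 + (0/6 + 6/(-1))*(-1) = 1 + (0*(⅙) + 6*(-1))*(-1) = 1 + (0 - 6)*(-1) = 1 - 6*(-1) = 1 + 6 = 7)
Q(L, v) = -L - 4*v (Q(L, v) = -4*v - L = -L - 4*v)
(Q(-6, C - 3*0)*(-53))*(-78) = ((-1*(-6) - 4*(7 - 3*0))*(-53))*(-78) = ((6 - 4*(7 + 0))*(-53))*(-78) = ((6 - 4*7)*(-53))*(-78) = ((6 - 28)*(-53))*(-78) = -22*(-53)*(-78) = 1166*(-78) = -90948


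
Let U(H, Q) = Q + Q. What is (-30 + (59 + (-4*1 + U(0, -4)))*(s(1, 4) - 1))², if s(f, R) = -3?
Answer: 47524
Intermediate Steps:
U(H, Q) = 2*Q
(-30 + (59 + (-4*1 + U(0, -4)))*(s(1, 4) - 1))² = (-30 + (59 + (-4*1 + 2*(-4)))*(-3 - 1))² = (-30 + (59 + (-4 - 8))*(-4))² = (-30 + (59 - 12)*(-4))² = (-30 + 47*(-4))² = (-30 - 188)² = (-218)² = 47524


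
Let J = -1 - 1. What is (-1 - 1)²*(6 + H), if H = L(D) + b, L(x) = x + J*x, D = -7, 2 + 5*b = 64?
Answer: 508/5 ≈ 101.60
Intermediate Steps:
b = 62/5 (b = -⅖ + (⅕)*64 = -⅖ + 64/5 = 62/5 ≈ 12.400)
J = -2
L(x) = -x (L(x) = x - 2*x = -x)
H = 97/5 (H = -1*(-7) + 62/5 = 7 + 62/5 = 97/5 ≈ 19.400)
(-1 - 1)²*(6 + H) = (-1 - 1)²*(6 + 97/5) = (-2)²*(127/5) = 4*(127/5) = 508/5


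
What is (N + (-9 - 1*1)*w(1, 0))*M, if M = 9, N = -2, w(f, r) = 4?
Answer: -378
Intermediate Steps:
(N + (-9 - 1*1)*w(1, 0))*M = (-2 + (-9 - 1*1)*4)*9 = (-2 + (-9 - 1)*4)*9 = (-2 - 10*4)*9 = (-2 - 40)*9 = -42*9 = -378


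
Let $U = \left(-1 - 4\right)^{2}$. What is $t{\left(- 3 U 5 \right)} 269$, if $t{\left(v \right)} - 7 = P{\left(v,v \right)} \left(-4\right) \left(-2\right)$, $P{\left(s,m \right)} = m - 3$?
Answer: $-811573$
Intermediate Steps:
$U = 25$ ($U = \left(-5\right)^{2} = 25$)
$P{\left(s,m \right)} = -3 + m$
$t{\left(v \right)} = -17 + 8 v$ ($t{\left(v \right)} = 7 + \left(-3 + v\right) \left(-4\right) \left(-2\right) = 7 + \left(12 - 4 v\right) \left(-2\right) = 7 + \left(-24 + 8 v\right) = -17 + 8 v$)
$t{\left(- 3 U 5 \right)} 269 = \left(-17 + 8 \left(-3\right) 25 \cdot 5\right) 269 = \left(-17 + 8 \left(\left(-75\right) 5\right)\right) 269 = \left(-17 + 8 \left(-375\right)\right) 269 = \left(-17 - 3000\right) 269 = \left(-3017\right) 269 = -811573$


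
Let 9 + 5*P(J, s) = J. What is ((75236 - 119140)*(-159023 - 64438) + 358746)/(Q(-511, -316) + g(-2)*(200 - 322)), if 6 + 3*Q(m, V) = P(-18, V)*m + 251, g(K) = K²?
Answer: 73583928675/3851 ≈ 1.9108e+7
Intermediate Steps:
P(J, s) = -9/5 + J/5
Q(m, V) = 245/3 - 9*m/5 (Q(m, V) = -2 + ((-9/5 + (⅕)*(-18))*m + 251)/3 = -2 + ((-9/5 - 18/5)*m + 251)/3 = -2 + (-27*m/5 + 251)/3 = -2 + (251 - 27*m/5)/3 = -2 + (251/3 - 9*m/5) = 245/3 - 9*m/5)
((75236 - 119140)*(-159023 - 64438) + 358746)/(Q(-511, -316) + g(-2)*(200 - 322)) = ((75236 - 119140)*(-159023 - 64438) + 358746)/((245/3 - 9/5*(-511)) + (-2)²*(200 - 322)) = (-43904*(-223461) + 358746)/((245/3 + 4599/5) + 4*(-122)) = (9810831744 + 358746)/(15022/15 - 488) = 9811190490/(7702/15) = 9811190490*(15/7702) = 73583928675/3851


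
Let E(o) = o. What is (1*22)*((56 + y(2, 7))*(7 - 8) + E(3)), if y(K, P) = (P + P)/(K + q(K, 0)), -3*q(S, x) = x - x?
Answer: -1320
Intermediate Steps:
q(S, x) = 0 (q(S, x) = -(x - x)/3 = -1/3*0 = 0)
y(K, P) = 2*P/K (y(K, P) = (P + P)/(K + 0) = (2*P)/K = 2*P/K)
(1*22)*((56 + y(2, 7))*(7 - 8) + E(3)) = (1*22)*((56 + 2*7/2)*(7 - 8) + 3) = 22*((56 + 2*7*(1/2))*(-1) + 3) = 22*((56 + 7)*(-1) + 3) = 22*(63*(-1) + 3) = 22*(-63 + 3) = 22*(-60) = -1320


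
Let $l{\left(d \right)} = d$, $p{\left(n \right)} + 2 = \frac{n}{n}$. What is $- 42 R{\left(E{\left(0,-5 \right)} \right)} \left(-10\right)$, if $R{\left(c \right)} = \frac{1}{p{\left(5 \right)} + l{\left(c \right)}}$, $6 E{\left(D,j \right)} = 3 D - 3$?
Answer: $-280$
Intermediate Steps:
$E{\left(D,j \right)} = - \frac{1}{2} + \frac{D}{2}$ ($E{\left(D,j \right)} = \frac{3 D - 3}{6} = \frac{-3 + 3 D}{6} = - \frac{1}{2} + \frac{D}{2}$)
$p{\left(n \right)} = -1$ ($p{\left(n \right)} = -2 + \frac{n}{n} = -2 + 1 = -1$)
$R{\left(c \right)} = \frac{1}{-1 + c}$
$- 42 R{\left(E{\left(0,-5 \right)} \right)} \left(-10\right) = - \frac{42}{-1 + \left(- \frac{1}{2} + \frac{1}{2} \cdot 0\right)} \left(-10\right) = - \frac{42}{-1 + \left(- \frac{1}{2} + 0\right)} \left(-10\right) = - \frac{42}{-1 - \frac{1}{2}} \left(-10\right) = - \frac{42}{- \frac{3}{2}} \left(-10\right) = \left(-42\right) \left(- \frac{2}{3}\right) \left(-10\right) = 28 \left(-10\right) = -280$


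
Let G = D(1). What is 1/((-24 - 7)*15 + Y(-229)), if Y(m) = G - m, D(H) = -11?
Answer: -1/247 ≈ -0.0040486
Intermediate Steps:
G = -11
Y(m) = -11 - m
1/((-24 - 7)*15 + Y(-229)) = 1/((-24 - 7)*15 + (-11 - 1*(-229))) = 1/(-31*15 + (-11 + 229)) = 1/(-465 + 218) = 1/(-247) = -1/247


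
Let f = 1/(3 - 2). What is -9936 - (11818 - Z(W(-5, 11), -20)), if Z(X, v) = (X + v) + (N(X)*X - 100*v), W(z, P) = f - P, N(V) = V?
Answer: -19684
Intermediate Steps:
f = 1 (f = 1/1 = 1)
W(z, P) = 1 - P
Z(X, v) = X + X² - 99*v (Z(X, v) = (X + v) + (X*X - 100*v) = (X + v) + (X² - 100*v) = X + X² - 99*v)
-9936 - (11818 - Z(W(-5, 11), -20)) = -9936 - (11818 - ((1 - 1*11) + (1 - 1*11)² - 99*(-20))) = -9936 - (11818 - ((1 - 11) + (1 - 11)² + 1980)) = -9936 - (11818 - (-10 + (-10)² + 1980)) = -9936 - (11818 - (-10 + 100 + 1980)) = -9936 - (11818 - 1*2070) = -9936 - (11818 - 2070) = -9936 - 1*9748 = -9936 - 9748 = -19684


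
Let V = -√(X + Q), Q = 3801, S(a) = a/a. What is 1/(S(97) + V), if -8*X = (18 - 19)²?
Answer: -8/30399 - 2*√60814/30399 ≈ -0.016488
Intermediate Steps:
S(a) = 1
X = -⅛ (X = -(18 - 19)²/8 = -⅛*(-1)² = -⅛*1 = -⅛ ≈ -0.12500)
V = -√60814/4 (V = -√(-⅛ + 3801) = -√(30407/8) = -√60814/4 ≈ -61.651)
1/(S(97) + V) = 1/(1 - √60814/4)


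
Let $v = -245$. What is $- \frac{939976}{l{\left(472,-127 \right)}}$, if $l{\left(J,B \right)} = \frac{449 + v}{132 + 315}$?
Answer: $- \frac{35014106}{17} \approx -2.0597 \cdot 10^{6}$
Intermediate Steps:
$l{\left(J,B \right)} = \frac{68}{149}$ ($l{\left(J,B \right)} = \frac{449 - 245}{132 + 315} = \frac{204}{447} = 204 \cdot \frac{1}{447} = \frac{68}{149}$)
$- \frac{939976}{l{\left(472,-127 \right)}} = - \frac{939976}{\frac{68}{149}} = \left(-939976\right) \frac{149}{68} = - \frac{35014106}{17}$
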